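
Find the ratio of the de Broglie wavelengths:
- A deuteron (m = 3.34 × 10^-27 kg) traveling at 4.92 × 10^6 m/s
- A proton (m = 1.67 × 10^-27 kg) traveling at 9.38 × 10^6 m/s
λ₁/λ₂ = 0.953

Using λ = h/(mv):

λ₁ = h/(m₁v₁) = 4.03 × 10^-14 m
λ₂ = h/(m₂v₂) = 4.23 × 10^-14 m

Ratio λ₁/λ₂ = (m₂v₂)/(m₁v₁)
         = (1.67 × 10^-27 kg × 9.38 × 10^6 m/s) / (3.34 × 10^-27 kg × 4.92 × 10^6 m/s)
         = 0.953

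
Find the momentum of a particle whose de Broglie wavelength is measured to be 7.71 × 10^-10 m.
8.59 × 10^-25 kg·m/s

From the de Broglie relation λ = h/p, we solve for p:

p = h/λ
p = (6.626 × 10^-34 J·s) / (7.71 × 10^-10 m)
p = 8.59 × 10^-25 kg·m/s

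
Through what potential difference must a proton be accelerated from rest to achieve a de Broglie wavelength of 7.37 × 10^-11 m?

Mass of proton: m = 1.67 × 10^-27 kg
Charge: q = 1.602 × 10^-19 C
1.51 × 10^-1 V

From λ = h/√(2mqV), we solve for V:

λ² = h²/(2mqV)
V = h²/(2mqλ²)
V = (6.626 × 10^-34 J·s)² / (2 × 1.67 × 10^-27 kg × 1.602 × 10^-19 C × (7.37 × 10^-11 m)²)
V = 1.51 × 10^-1 V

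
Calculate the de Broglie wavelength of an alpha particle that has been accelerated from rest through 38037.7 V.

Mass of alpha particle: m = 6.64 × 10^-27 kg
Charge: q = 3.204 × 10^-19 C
5.21 × 10^-14 m

When a particle is accelerated through voltage V, it gains kinetic energy KE = qV.

The de Broglie wavelength is then λ = h/√(2mqV):

λ = h/√(2mqV)
λ = (6.626 × 10^-34 J·s) / √(2 × 6.64 × 10^-27 kg × 3.204 × 10^-19 C × 38037.7 V)
λ = 5.21 × 10^-14 m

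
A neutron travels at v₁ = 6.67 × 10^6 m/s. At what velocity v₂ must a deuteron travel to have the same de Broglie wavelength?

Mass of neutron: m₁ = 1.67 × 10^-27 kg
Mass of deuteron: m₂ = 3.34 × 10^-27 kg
v₂ = 3.34 × 10^6 m/s

For equal de Broglie wavelengths: λ₁ = λ₂

h/(m₁v₁) = h/(m₂v₂)
m₁v₁ = m₂v₂
v₂ = v₁ · (m₁/m₂)

v₂ = 6.67 × 10^6 m/s × (1.67 × 10^-27 kg / 3.34 × 10^-27 kg)
v₂ = 3.34 × 10^6 m/s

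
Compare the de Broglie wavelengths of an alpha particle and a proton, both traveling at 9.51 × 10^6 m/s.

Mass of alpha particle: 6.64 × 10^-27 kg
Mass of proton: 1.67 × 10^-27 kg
The proton has the longer wavelength.

Using λ = h/(mv), since both particles have the same velocity, the wavelength depends only on mass.

For alpha particle: λ₁ = h/(m₁v) = 1.05 × 10^-14 m
For proton: λ₂ = h/(m₂v) = 4.17 × 10^-14 m

Since λ ∝ 1/m at constant velocity, the lighter particle has the longer wavelength.

The proton has the longer de Broglie wavelength.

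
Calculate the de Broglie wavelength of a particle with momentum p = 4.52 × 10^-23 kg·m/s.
1.47 × 10^-11 m

Using the de Broglie relation λ = h/p:

λ = h/p
λ = (6.626 × 10^-34 J·s) / (4.52 × 10^-23 kg·m/s)
λ = 1.47 × 10^-11 m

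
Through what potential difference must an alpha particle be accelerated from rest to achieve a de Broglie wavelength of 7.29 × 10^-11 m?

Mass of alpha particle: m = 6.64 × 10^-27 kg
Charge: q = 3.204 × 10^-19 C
1.94 × 10^-2 V

From λ = h/√(2mqV), we solve for V:

λ² = h²/(2mqV)
V = h²/(2mqλ²)
V = (6.626 × 10^-34 J·s)² / (2 × 6.64 × 10^-27 kg × 3.204 × 10^-19 C × (7.29 × 10^-11 m)²)
V = 1.94 × 10^-2 V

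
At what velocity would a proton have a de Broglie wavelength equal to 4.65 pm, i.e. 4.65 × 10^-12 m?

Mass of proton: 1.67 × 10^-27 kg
8.53 × 10^4 m/s

From λ = h/(mv), solve for v:

v = h/(mλ)
v = (6.626 × 10^-34 J·s) / (1.67 × 10^-27 kg × 4.65 × 10^-12 m)
v = 8.53 × 10^4 m/s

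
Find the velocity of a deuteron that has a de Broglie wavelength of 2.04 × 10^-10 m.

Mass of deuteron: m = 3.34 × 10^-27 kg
9.72 × 10^2 m/s

From the de Broglie relation λ = h/(mv), we solve for v:

v = h/(mλ)
v = (6.626 × 10^-34 J·s) / (3.34 × 10^-27 kg × 2.04 × 10^-10 m)
v = 9.72 × 10^2 m/s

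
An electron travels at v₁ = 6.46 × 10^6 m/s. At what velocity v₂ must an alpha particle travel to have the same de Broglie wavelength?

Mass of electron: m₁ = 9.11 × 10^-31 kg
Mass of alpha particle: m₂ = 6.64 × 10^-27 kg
v₂ = 8.86 × 10^2 m/s

For equal de Broglie wavelengths: λ₁ = λ₂

h/(m₁v₁) = h/(m₂v₂)
m₁v₁ = m₂v₂
v₂ = v₁ · (m₁/m₂)

v₂ = 6.46 × 10^6 m/s × (9.11 × 10^-31 kg / 6.64 × 10^-27 kg)
v₂ = 8.86 × 10^2 m/s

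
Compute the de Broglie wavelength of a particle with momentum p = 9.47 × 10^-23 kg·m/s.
7.00 × 10^-12 m

Using the de Broglie relation λ = h/p:

λ = h/p
λ = (6.626 × 10^-34 J·s) / (9.47 × 10^-23 kg·m/s)
λ = 7.00 × 10^-12 m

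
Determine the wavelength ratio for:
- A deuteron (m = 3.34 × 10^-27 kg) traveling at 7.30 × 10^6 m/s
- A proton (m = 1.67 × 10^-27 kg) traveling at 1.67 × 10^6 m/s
λ₁/λ₂ = 0.114

Using λ = h/(mv):

λ₁ = h/(m₁v₁) = 2.72 × 10^-14 m
λ₂ = h/(m₂v₂) = 2.38 × 10^-13 m

Ratio λ₁/λ₂ = (m₂v₂)/(m₁v₁)
         = (1.67 × 10^-27 kg × 1.67 × 10^6 m/s) / (3.34 × 10^-27 kg × 7.30 × 10^6 m/s)
         = 0.114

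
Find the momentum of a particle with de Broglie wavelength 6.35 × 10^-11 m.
1.04 × 10^-23 kg·m/s

From the de Broglie relation λ = h/p, we solve for p:

p = h/λ
p = (6.626 × 10^-34 J·s) / (6.35 × 10^-11 m)
p = 1.04 × 10^-23 kg·m/s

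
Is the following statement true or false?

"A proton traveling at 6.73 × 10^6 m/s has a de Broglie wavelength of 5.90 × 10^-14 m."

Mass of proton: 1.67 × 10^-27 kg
True

The claim is correct.

Using λ = h/(mv):
λ = (6.626 × 10^-34 J·s) / (1.67 × 10^-27 kg × 6.73 × 10^6 m/s)
λ = 5.90 × 10^-14 m

This matches the claimed value.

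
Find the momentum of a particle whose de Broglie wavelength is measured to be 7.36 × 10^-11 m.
9.00 × 10^-24 kg·m/s

From the de Broglie relation λ = h/p, we solve for p:

p = h/λ
p = (6.626 × 10^-34 J·s) / (7.36 × 10^-11 m)
p = 9.00 × 10^-24 kg·m/s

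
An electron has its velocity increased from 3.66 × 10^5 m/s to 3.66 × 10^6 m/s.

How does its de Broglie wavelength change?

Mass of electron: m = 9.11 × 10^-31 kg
The wavelength decreases by a factor of 10.

Using λ = h/(mv):

Initial wavelength: λ₁ = h/(mv₁) = 1.99 × 10^-9 m
Final wavelength: λ₂ = h/(mv₂) = 1.99 × 10^-10 m

Since λ ∝ 1/v, when velocity increases by a factor of 10, the wavelength decreases by a factor of 10.

λ₂/λ₁ = v₁/v₂ = 1/10

The wavelength decreases by a factor of 10.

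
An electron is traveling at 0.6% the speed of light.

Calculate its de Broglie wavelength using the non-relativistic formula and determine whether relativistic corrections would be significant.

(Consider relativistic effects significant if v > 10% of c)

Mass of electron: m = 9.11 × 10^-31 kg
No, relativistic corrections are not needed.

Using the non-relativistic de Broglie formula λ = h/(mv):

v = 0.6% × c = 1.799 × 10^6 m/s

λ = h/(mv)
λ = (6.626 × 10^-34 J·s) / (9.11 × 10^-31 kg × 1.799 × 10^6 m/s)
λ = 4.04 × 10^-10 m

Since v = 0.6% of c < 10% of c, relativistic corrections are NOT significant and this non-relativistic result is a good approximation.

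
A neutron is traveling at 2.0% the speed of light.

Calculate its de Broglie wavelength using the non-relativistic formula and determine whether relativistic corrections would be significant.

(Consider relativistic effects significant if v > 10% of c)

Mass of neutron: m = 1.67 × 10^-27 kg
No, relativistic corrections are not needed.

Using the non-relativistic de Broglie formula λ = h/(mv):

v = 2.0% × c = 5.996 × 10^6 m/s

λ = h/(mv)
λ = (6.626 × 10^-34 J·s) / (1.67 × 10^-27 kg × 5.996 × 10^6 m/s)
λ = 6.62 × 10^-14 m

Since v = 2.0% of c < 10% of c, relativistic corrections are NOT significant and this non-relativistic result is a good approximation.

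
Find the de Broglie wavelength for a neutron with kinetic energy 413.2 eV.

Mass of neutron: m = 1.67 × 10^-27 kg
1.41 × 10^-12 m

Using λ = h/√(2mKE):

First convert KE to Joules: KE = 413.2 eV = 6.620 × 10^-17 J

λ = h/√(2mKE)
λ = (6.626 × 10^-34 J·s) / √(2 × 1.67 × 10^-27 kg × 6.620 × 10^-17 J)
λ = 1.41 × 10^-12 m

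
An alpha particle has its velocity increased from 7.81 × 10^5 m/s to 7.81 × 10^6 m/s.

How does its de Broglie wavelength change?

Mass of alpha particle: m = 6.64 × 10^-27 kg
The wavelength decreases by a factor of 10.

Using λ = h/(mv):

Initial wavelength: λ₁ = h/(mv₁) = 1.28 × 10^-13 m
Final wavelength: λ₂ = h/(mv₂) = 1.28 × 10^-14 m

Since λ ∝ 1/v, when velocity increases by a factor of 10, the wavelength decreases by a factor of 10.

λ₂/λ₁ = v₁/v₂ = 1/10

The wavelength decreases by a factor of 10.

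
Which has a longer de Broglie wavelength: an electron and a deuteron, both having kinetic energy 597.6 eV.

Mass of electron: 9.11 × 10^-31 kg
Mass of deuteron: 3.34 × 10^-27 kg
The electron has the longer wavelength.

Using λ = h/√(2mKE):

For electron: λ₁ = h/√(2m₁KE) = 5.02 × 10^-11 m
For deuteron: λ₂ = h/√(2m₂KE) = 8.29 × 10^-13 m

Since λ ∝ 1/√m at constant kinetic energy, the lighter particle has the longer wavelength.

The electron has the longer de Broglie wavelength.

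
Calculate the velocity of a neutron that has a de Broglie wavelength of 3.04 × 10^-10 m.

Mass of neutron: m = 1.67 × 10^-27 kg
1.31 × 10^3 m/s

From the de Broglie relation λ = h/(mv), we solve for v:

v = h/(mλ)
v = (6.626 × 10^-34 J·s) / (1.67 × 10^-27 kg × 3.04 × 10^-10 m)
v = 1.31 × 10^3 m/s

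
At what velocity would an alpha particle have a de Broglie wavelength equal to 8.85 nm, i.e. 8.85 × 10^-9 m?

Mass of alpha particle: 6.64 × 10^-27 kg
1.13 × 10^1 m/s

From λ = h/(mv), solve for v:

v = h/(mλ)
v = (6.626 × 10^-34 J·s) / (6.64 × 10^-27 kg × 8.85 × 10^-9 m)
v = 1.13 × 10^1 m/s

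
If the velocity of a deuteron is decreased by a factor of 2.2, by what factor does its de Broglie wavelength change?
The wavelength increases by a factor of 2.2.

From λ = h/(mv), the wavelength is inversely proportional to velocity:

λ ∝ 1/v

If v → v/2.2, then λ → 2.2λ

When velocity is decreased by a factor of 2.2, the wavelength increases by a factor of 2.2.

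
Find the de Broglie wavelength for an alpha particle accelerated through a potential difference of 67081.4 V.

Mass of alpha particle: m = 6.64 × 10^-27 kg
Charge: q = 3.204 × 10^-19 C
3.92 × 10^-14 m

When a particle is accelerated through voltage V, it gains kinetic energy KE = qV.

The de Broglie wavelength is then λ = h/√(2mqV):

λ = h/√(2mqV)
λ = (6.626 × 10^-34 J·s) / √(2 × 6.64 × 10^-27 kg × 3.204 × 10^-19 C × 67081.4 V)
λ = 3.92 × 10^-14 m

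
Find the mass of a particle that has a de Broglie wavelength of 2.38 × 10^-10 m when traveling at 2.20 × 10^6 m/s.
1.27 × 10^-30 kg

From the de Broglie relation λ = h/(mv), we solve for m:

m = h/(λv)
m = (6.626 × 10^-34 J·s) / (2.38 × 10^-10 m × 2.20 × 10^6 m/s)
m = 1.27 × 10^-30 kg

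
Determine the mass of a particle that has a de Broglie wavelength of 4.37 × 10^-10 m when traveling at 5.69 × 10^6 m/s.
2.66 × 10^-31 kg

From the de Broglie relation λ = h/(mv), we solve for m:

m = h/(λv)
m = (6.626 × 10^-34 J·s) / (4.37 × 10^-10 m × 5.69 × 10^6 m/s)
m = 2.66 × 10^-31 kg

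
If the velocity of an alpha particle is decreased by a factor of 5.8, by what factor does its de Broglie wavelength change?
The wavelength increases by a factor of 5.8.

From λ = h/(mv), the wavelength is inversely proportional to velocity:

λ ∝ 1/v

If v → v/5.8, then λ → 5.8λ

When velocity is decreased by a factor of 5.8, the wavelength increases by a factor of 5.8.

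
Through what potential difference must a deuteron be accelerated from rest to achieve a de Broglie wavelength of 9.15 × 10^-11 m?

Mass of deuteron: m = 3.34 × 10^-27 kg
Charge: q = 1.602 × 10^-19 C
4.90 × 10^-2 V

From λ = h/√(2mqV), we solve for V:

λ² = h²/(2mqV)
V = h²/(2mqλ²)
V = (6.626 × 10^-34 J·s)² / (2 × 3.34 × 10^-27 kg × 1.602 × 10^-19 C × (9.15 × 10^-11 m)²)
V = 4.90 × 10^-2 V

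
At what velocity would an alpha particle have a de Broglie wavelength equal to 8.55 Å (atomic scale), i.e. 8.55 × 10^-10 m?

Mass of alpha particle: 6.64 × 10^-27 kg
1.17 × 10^2 m/s

From λ = h/(mv), solve for v:

v = h/(mλ)
v = (6.626 × 10^-34 J·s) / (6.64 × 10^-27 kg × 8.55 × 10^-10 m)
v = 1.17 × 10^2 m/s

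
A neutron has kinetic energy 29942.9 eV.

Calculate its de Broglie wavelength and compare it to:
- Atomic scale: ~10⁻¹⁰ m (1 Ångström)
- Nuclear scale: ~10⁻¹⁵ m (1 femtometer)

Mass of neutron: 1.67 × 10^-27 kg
λ = 1.66 × 10^-13 m, which is between nuclear and atomic scales.

Using λ = h/√(2mKE):

KE = 29942.9 eV = 4.797 × 10^-15 J

λ = h/√(2mKE)
λ = (6.626 × 10^-34 J·s) / √(2 × 1.67 × 10^-27 kg × 4.797 × 10^-15 J)
λ = 1.66 × 10^-13 m

Comparison:
- Atomic scale (10⁻¹⁰ m): λ is 0.0017× this size
- Nuclear scale (10⁻¹⁵ m): λ is 1.7e+02× this size

The wavelength is between nuclear and atomic scales.

This wavelength is appropriate for probing atomic structure but too large for nuclear physics experiments.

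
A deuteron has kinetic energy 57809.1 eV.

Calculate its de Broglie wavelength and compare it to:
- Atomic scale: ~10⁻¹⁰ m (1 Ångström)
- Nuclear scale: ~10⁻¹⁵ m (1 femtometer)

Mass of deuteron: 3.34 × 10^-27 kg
λ = 8.42 × 10^-14 m, which is between nuclear and atomic scales.

Using λ = h/√(2mKE):

KE = 57809.1 eV = 9.262 × 10^-15 J

λ = h/√(2mKE)
λ = (6.626 × 10^-34 J·s) / √(2 × 3.34 × 10^-27 kg × 9.262 × 10^-15 J)
λ = 8.42 × 10^-14 m

Comparison:
- Atomic scale (10⁻¹⁰ m): λ is 0.00084× this size
- Nuclear scale (10⁻¹⁵ m): λ is 84× this size

The wavelength is between nuclear and atomic scales.

This wavelength is appropriate for probing atomic structure but too large for nuclear physics experiments.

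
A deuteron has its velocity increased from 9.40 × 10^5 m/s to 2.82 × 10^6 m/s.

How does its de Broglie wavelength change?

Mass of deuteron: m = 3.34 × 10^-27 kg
The wavelength decreases by a factor of 3.

Using λ = h/(mv):

Initial wavelength: λ₁ = h/(mv₁) = 2.11 × 10^-13 m
Final wavelength: λ₂ = h/(mv₂) = 7.03 × 10^-14 m

Since λ ∝ 1/v, when velocity increases by a factor of 3, the wavelength decreases by a factor of 3.

λ₂/λ₁ = v₁/v₂ = 1/3

The wavelength decreases by a factor of 3.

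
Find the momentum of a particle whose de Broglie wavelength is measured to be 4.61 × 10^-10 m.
1.44 × 10^-24 kg·m/s

From the de Broglie relation λ = h/p, we solve for p:

p = h/λ
p = (6.626 × 10^-34 J·s) / (4.61 × 10^-10 m)
p = 1.44 × 10^-24 kg·m/s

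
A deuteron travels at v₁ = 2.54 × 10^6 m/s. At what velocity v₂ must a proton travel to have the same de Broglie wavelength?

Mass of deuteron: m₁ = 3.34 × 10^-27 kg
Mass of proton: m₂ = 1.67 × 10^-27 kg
v₂ = 5.08 × 10^6 m/s

For equal de Broglie wavelengths: λ₁ = λ₂

h/(m₁v₁) = h/(m₂v₂)
m₁v₁ = m₂v₂
v₂ = v₁ · (m₁/m₂)

v₂ = 2.54 × 10^6 m/s × (3.34 × 10^-27 kg / 1.67 × 10^-27 kg)
v₂ = 5.08 × 10^6 m/s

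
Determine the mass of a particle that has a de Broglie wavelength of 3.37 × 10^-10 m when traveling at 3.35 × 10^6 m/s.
5.87 × 10^-31 kg

From the de Broglie relation λ = h/(mv), we solve for m:

m = h/(λv)
m = (6.626 × 10^-34 J·s) / (3.37 × 10^-10 m × 3.35 × 10^6 m/s)
m = 5.87 × 10^-31 kg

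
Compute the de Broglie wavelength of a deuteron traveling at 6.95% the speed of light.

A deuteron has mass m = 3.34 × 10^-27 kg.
9.52 × 10^-15 m

Using the de Broglie relation λ = h/(mv):

v = 6.95% × c = 2.084 × 10^7 m/s

λ = h/(mv)
λ = (6.626 × 10^-34 J·s) / (3.34 × 10^-27 kg × 2.084 × 10^7 m/s)
λ = 9.52 × 10^-15 m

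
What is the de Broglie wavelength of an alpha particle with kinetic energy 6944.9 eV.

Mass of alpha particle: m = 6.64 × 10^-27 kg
1.72 × 10^-13 m

Using λ = h/√(2mKE):

First convert KE to Joules: KE = 6944.9 eV = 1.113 × 10^-15 J

λ = h/√(2mKE)
λ = (6.626 × 10^-34 J·s) / √(2 × 6.64 × 10^-27 kg × 1.113 × 10^-15 J)
λ = 1.72 × 10^-13 m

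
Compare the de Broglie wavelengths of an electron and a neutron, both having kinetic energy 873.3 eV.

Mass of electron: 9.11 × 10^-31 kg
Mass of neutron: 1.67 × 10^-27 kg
The electron has the longer wavelength.

Using λ = h/√(2mKE):

For electron: λ₁ = h/√(2m₁KE) = 4.15 × 10^-11 m
For neutron: λ₂ = h/√(2m₂KE) = 9.69 × 10^-13 m

Since λ ∝ 1/√m at constant kinetic energy, the lighter particle has the longer wavelength.

The electron has the longer de Broglie wavelength.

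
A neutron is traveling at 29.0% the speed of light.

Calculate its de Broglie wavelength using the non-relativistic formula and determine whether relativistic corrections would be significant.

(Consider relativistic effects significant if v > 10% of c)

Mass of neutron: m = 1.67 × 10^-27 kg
Yes, relativistic corrections are needed.

Using the non-relativistic de Broglie formula λ = h/(mv):

v = 29.0% × c = 8.694 × 10^7 m/s

λ = h/(mv)
λ = (6.626 × 10^-34 J·s) / (1.67 × 10^-27 kg × 8.694 × 10^7 m/s)
λ = 4.56 × 10^-15 m

Since v = 29.0% of c > 10% of c, relativistic corrections ARE significant and the actual wavelength would differ from this non-relativistic estimate.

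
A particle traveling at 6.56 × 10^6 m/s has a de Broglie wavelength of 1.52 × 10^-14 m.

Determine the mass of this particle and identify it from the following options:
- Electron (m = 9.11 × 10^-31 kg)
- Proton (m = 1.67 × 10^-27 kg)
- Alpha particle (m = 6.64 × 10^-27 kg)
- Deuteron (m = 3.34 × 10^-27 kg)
The particle is an alpha particle.

From λ = h/(mv), solve for mass:

m = h/(λv)
m = (6.626 × 10^-34 J·s) / (1.52 × 10^-14 m × 6.56 × 10^6 m/s)
m = 6.65 × 10^-27 kg

Comparing with the listed masses, this is closest to an alpha particle.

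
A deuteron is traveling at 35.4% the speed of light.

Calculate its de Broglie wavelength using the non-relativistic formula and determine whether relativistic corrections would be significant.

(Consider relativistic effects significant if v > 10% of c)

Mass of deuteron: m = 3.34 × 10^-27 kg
Yes, relativistic corrections are needed.

Using the non-relativistic de Broglie formula λ = h/(mv):

v = 35.4% × c = 1.061 × 10^8 m/s

λ = h/(mv)
λ = (6.626 × 10^-34 J·s) / (3.34 × 10^-27 kg × 1.061 × 10^8 m/s)
λ = 1.87 × 10^-15 m

Since v = 35.4% of c > 10% of c, relativistic corrections ARE significant and the actual wavelength would differ from this non-relativistic estimate.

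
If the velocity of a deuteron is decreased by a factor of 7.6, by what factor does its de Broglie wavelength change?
The wavelength increases by a factor of 7.6.

From λ = h/(mv), the wavelength is inversely proportional to velocity:

λ ∝ 1/v

If v → v/7.6, then λ → 7.6λ

When velocity is decreased by a factor of 7.6, the wavelength increases by a factor of 7.6.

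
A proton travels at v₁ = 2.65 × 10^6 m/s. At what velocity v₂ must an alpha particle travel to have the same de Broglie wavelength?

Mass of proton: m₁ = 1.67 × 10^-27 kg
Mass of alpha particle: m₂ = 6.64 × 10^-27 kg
v₂ = 6.66 × 10^5 m/s

For equal de Broglie wavelengths: λ₁ = λ₂

h/(m₁v₁) = h/(m₂v₂)
m₁v₁ = m₂v₂
v₂ = v₁ · (m₁/m₂)

v₂ = 2.65 × 10^6 m/s × (1.67 × 10^-27 kg / 6.64 × 10^-27 kg)
v₂ = 6.66 × 10^5 m/s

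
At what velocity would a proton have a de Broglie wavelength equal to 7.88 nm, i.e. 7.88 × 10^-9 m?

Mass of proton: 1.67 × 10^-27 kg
5.04 × 10^1 m/s

From λ = h/(mv), solve for v:

v = h/(mλ)
v = (6.626 × 10^-34 J·s) / (1.67 × 10^-27 kg × 7.88 × 10^-9 m)
v = 5.04 × 10^1 m/s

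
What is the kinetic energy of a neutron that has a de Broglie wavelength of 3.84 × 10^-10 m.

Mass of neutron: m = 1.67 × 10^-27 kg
8.91 × 10^-22 J (or 5.56 × 10^-3 eV)

From λ = h/√(2mKE), we solve for KE:

λ² = h²/(2mKE)
KE = h²/(2mλ²)
KE = (6.626 × 10^-34 J·s)² / (2 × 1.67 × 10^-27 kg × (3.84 × 10^-10 m)²)
KE = 8.91 × 10^-22 J
KE = 5.56 × 10^-3 eV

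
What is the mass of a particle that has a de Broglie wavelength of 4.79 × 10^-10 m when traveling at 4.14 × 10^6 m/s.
3.34 × 10^-31 kg

From the de Broglie relation λ = h/(mv), we solve for m:

m = h/(λv)
m = (6.626 × 10^-34 J·s) / (4.79 × 10^-10 m × 4.14 × 10^6 m/s)
m = 3.34 × 10^-31 kg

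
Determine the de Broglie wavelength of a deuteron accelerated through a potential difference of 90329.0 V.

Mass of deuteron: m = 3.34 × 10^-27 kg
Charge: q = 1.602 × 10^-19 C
6.74 × 10^-14 m

When a particle is accelerated through voltage V, it gains kinetic energy KE = qV.

The de Broglie wavelength is then λ = h/√(2mqV):

λ = h/√(2mqV)
λ = (6.626 × 10^-34 J·s) / √(2 × 3.34 × 10^-27 kg × 1.602 × 10^-19 C × 90329.0 V)
λ = 6.74 × 10^-14 m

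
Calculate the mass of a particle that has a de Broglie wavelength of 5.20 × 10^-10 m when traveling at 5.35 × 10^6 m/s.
2.38 × 10^-31 kg

From the de Broglie relation λ = h/(mv), we solve for m:

m = h/(λv)
m = (6.626 × 10^-34 J·s) / (5.20 × 10^-10 m × 5.35 × 10^6 m/s)
m = 2.38 × 10^-31 kg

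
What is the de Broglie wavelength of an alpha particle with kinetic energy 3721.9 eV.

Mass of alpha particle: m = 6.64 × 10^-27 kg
2.35 × 10^-13 m

Using λ = h/√(2mKE):

First convert KE to Joules: KE = 3721.9 eV = 5.963 × 10^-16 J

λ = h/√(2mKE)
λ = (6.626 × 10^-34 J·s) / √(2 × 6.64 × 10^-27 kg × 5.963 × 10^-16 J)
λ = 2.35 × 10^-13 m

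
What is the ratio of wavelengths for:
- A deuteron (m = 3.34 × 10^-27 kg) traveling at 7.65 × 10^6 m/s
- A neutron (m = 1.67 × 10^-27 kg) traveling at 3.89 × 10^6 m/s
λ₁/λ₂ = 0.254

Using λ = h/(mv):

λ₁ = h/(m₁v₁) = 2.59 × 10^-14 m
λ₂ = h/(m₂v₂) = 1.02 × 10^-13 m

Ratio λ₁/λ₂ = (m₂v₂)/(m₁v₁)
         = (1.67 × 10^-27 kg × 3.89 × 10^6 m/s) / (3.34 × 10^-27 kg × 7.65 × 10^6 m/s)
         = 0.254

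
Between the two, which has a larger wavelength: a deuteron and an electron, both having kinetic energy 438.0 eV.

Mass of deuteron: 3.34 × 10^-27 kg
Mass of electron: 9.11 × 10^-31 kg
The electron has the longer wavelength.

Using λ = h/√(2mKE):

For deuteron: λ₁ = h/√(2m₁KE) = 9.68 × 10^-13 m
For electron: λ₂ = h/√(2m₂KE) = 5.86 × 10^-11 m

Since λ ∝ 1/√m at constant kinetic energy, the lighter particle has the longer wavelength.

The electron has the longer de Broglie wavelength.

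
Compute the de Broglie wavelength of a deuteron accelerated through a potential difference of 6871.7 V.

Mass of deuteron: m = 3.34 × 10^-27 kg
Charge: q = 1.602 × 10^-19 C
2.44 × 10^-13 m

When a particle is accelerated through voltage V, it gains kinetic energy KE = qV.

The de Broglie wavelength is then λ = h/√(2mqV):

λ = h/√(2mqV)
λ = (6.626 × 10^-34 J·s) / √(2 × 3.34 × 10^-27 kg × 1.602 × 10^-19 C × 6871.7 V)
λ = 2.44 × 10^-13 m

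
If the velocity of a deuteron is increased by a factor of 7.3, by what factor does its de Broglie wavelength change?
The wavelength decreases by a factor of 7.3.

From λ = h/(mv), the wavelength is inversely proportional to velocity:

λ ∝ 1/v

If v → 7.3v, then λ → λ/7.3

When velocity is increased by a factor of 7.3, the wavelength decreases by a factor of 7.3.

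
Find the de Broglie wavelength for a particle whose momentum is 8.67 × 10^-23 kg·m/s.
7.64 × 10^-12 m

Using the de Broglie relation λ = h/p:

λ = h/p
λ = (6.626 × 10^-34 J·s) / (8.67 × 10^-23 kg·m/s)
λ = 7.64 × 10^-12 m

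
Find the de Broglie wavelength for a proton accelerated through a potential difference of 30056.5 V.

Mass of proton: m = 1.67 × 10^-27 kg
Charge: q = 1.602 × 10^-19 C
1.65 × 10^-13 m

When a particle is accelerated through voltage V, it gains kinetic energy KE = qV.

The de Broglie wavelength is then λ = h/√(2mqV):

λ = h/√(2mqV)
λ = (6.626 × 10^-34 J·s) / √(2 × 1.67 × 10^-27 kg × 1.602 × 10^-19 C × 30056.5 V)
λ = 1.65 × 10^-13 m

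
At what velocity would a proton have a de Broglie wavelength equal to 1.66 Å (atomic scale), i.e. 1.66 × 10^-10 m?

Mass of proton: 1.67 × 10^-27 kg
2.39 × 10^3 m/s

From λ = h/(mv), solve for v:

v = h/(mλ)
v = (6.626 × 10^-34 J·s) / (1.67 × 10^-27 kg × 1.66 × 10^-10 m)
v = 2.39 × 10^3 m/s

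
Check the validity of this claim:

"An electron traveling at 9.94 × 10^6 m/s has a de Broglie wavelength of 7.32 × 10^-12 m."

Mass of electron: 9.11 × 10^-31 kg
False

The claim is incorrect.

Using λ = h/(mv):
λ = (6.626 × 10^-34 J·s) / (9.11 × 10^-31 kg × 9.94 × 10^6 m/s)
λ = 7.32 × 10^-11 m

The actual wavelength differs from the claimed 7.32 × 10^-12 m.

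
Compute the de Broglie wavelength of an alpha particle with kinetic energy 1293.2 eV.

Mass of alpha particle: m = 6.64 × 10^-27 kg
3.99 × 10^-13 m

Using λ = h/√(2mKE):

First convert KE to Joules: KE = 1293.2 eV = 2.072 × 10^-16 J

λ = h/√(2mKE)
λ = (6.626 × 10^-34 J·s) / √(2 × 6.64 × 10^-27 kg × 2.072 × 10^-16 J)
λ = 3.99 × 10^-13 m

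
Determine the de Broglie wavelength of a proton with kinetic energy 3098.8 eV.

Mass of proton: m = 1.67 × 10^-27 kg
5.15 × 10^-13 m

Using λ = h/√(2mKE):

First convert KE to Joules: KE = 3098.8 eV = 4.965 × 10^-16 J

λ = h/√(2mKE)
λ = (6.626 × 10^-34 J·s) / √(2 × 1.67 × 10^-27 kg × 4.965 × 10^-16 J)
λ = 5.15 × 10^-13 m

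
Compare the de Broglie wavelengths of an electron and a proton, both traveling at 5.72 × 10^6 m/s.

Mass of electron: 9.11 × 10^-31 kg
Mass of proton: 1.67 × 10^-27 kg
The electron has the longer wavelength.

Using λ = h/(mv), since both particles have the same velocity, the wavelength depends only on mass.

For electron: λ₁ = h/(m₁v) = 1.27 × 10^-10 m
For proton: λ₂ = h/(m₂v) = 6.94 × 10^-14 m

Since λ ∝ 1/m at constant velocity, the lighter particle has the longer wavelength.

The electron has the longer de Broglie wavelength.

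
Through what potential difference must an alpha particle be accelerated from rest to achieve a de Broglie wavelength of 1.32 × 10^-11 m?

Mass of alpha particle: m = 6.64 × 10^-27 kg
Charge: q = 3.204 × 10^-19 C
5.92 × 10^-1 V

From λ = h/√(2mqV), we solve for V:

λ² = h²/(2mqV)
V = h²/(2mqλ²)
V = (6.626 × 10^-34 J·s)² / (2 × 6.64 × 10^-27 kg × 3.204 × 10^-19 C × (1.32 × 10^-11 m)²)
V = 5.92 × 10^-1 V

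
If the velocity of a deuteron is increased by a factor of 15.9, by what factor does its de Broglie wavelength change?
The wavelength decreases by a factor of 15.9.

From λ = h/(mv), the wavelength is inversely proportional to velocity:

λ ∝ 1/v

If v → 15.9v, then λ → λ/15.9

When velocity is increased by a factor of 15.9, the wavelength decreases by a factor of 15.9.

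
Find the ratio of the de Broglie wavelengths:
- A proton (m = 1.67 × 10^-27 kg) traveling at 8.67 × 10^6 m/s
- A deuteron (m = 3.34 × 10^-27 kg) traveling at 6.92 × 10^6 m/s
λ₁/λ₂ = 1.60

Using λ = h/(mv):

λ₁ = h/(m₁v₁) = 4.58 × 10^-14 m
λ₂ = h/(m₂v₂) = 2.87 × 10^-14 m

Ratio λ₁/λ₂ = (m₂v₂)/(m₁v₁)
         = (3.34 × 10^-27 kg × 6.92 × 10^6 m/s) / (1.67 × 10^-27 kg × 8.67 × 10^6 m/s)
         = 1.60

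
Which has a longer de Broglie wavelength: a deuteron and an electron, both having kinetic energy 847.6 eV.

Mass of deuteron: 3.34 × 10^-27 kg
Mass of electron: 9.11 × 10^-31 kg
The electron has the longer wavelength.

Using λ = h/√(2mKE):

For deuteron: λ₁ = h/√(2m₁KE) = 6.96 × 10^-13 m
For electron: λ₂ = h/√(2m₂KE) = 4.21 × 10^-11 m

Since λ ∝ 1/√m at constant kinetic energy, the lighter particle has the longer wavelength.

The electron has the longer de Broglie wavelength.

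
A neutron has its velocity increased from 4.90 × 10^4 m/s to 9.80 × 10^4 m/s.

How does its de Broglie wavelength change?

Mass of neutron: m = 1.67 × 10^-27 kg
The wavelength decreases by a factor of 2.

Using λ = h/(mv):

Initial wavelength: λ₁ = h/(mv₁) = 8.10 × 10^-12 m
Final wavelength: λ₂ = h/(mv₂) = 4.05 × 10^-12 m

Since λ ∝ 1/v, when velocity increases by a factor of 2, the wavelength decreases by a factor of 2.

λ₂/λ₁ = v₁/v₂ = 1/2

The wavelength decreases by a factor of 2.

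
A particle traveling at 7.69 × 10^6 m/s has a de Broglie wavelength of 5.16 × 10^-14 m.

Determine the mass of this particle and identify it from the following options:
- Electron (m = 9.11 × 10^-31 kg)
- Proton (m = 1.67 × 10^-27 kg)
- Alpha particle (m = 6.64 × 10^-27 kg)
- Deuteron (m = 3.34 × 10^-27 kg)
The particle is a proton.

From λ = h/(mv), solve for mass:

m = h/(λv)
m = (6.626 × 10^-34 J·s) / (5.16 × 10^-14 m × 7.69 × 10^6 m/s)
m = 1.67 × 10^-27 kg

Comparing with the listed masses, this is closest to a proton.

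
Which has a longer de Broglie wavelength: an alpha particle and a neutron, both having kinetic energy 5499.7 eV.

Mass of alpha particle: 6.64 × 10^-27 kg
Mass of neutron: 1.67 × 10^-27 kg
The neutron has the longer wavelength.

Using λ = h/√(2mKE):

For alpha particle: λ₁ = h/√(2m₁KE) = 1.94 × 10^-13 m
For neutron: λ₂ = h/√(2m₂KE) = 3.86 × 10^-13 m

Since λ ∝ 1/√m at constant kinetic energy, the lighter particle has the longer wavelength.

The neutron has the longer de Broglie wavelength.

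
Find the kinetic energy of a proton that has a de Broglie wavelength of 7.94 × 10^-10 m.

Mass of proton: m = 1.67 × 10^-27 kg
2.09 × 10^-22 J (or 1.30 × 10^-3 eV)

From λ = h/√(2mKE), we solve for KE:

λ² = h²/(2mKE)
KE = h²/(2mλ²)
KE = (6.626 × 10^-34 J·s)² / (2 × 1.67 × 10^-27 kg × (7.94 × 10^-10 m)²)
KE = 2.09 × 10^-22 J
KE = 1.30 × 10^-3 eV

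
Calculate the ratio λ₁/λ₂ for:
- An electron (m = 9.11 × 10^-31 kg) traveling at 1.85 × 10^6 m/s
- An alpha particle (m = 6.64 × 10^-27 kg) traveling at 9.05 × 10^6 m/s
λ₁/λ₂ = 3.57 × 10^4

Using λ = h/(mv):

λ₁ = h/(m₁v₁) = 3.93 × 10^-10 m
λ₂ = h/(m₂v₂) = 1.10 × 10^-14 m

Ratio λ₁/λ₂ = (m₂v₂)/(m₁v₁)
         = (6.64 × 10^-27 kg × 9.05 × 10^6 m/s) / (9.11 × 10^-31 kg × 1.85 × 10^6 m/s)
         = 3.57 × 10^4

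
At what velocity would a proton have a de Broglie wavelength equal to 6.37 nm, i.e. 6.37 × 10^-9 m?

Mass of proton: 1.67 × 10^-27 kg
6.23 × 10^1 m/s

From λ = h/(mv), solve for v:

v = h/(mλ)
v = (6.626 × 10^-34 J·s) / (1.67 × 10^-27 kg × 6.37 × 10^-9 m)
v = 6.23 × 10^1 m/s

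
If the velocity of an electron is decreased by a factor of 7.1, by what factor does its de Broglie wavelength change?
The wavelength increases by a factor of 7.1.

From λ = h/(mv), the wavelength is inversely proportional to velocity:

λ ∝ 1/v

If v → v/7.1, then λ → 7.1λ

When velocity is decreased by a factor of 7.1, the wavelength increases by a factor of 7.1.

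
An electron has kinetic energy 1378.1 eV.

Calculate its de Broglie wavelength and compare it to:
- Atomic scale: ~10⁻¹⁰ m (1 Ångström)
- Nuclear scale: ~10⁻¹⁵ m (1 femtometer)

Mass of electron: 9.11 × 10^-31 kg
λ = 3.30 × 10^-11 m, which is between nuclear and atomic scales.

Using λ = h/√(2mKE):

KE = 1378.1 eV = 2.208 × 10^-16 J

λ = h/√(2mKE)
λ = (6.626 × 10^-34 J·s) / √(2 × 9.11 × 10^-31 kg × 2.208 × 10^-16 J)
λ = 3.30 × 10^-11 m

Comparison:
- Atomic scale (10⁻¹⁰ m): λ is 0.33× this size
- Nuclear scale (10⁻¹⁵ m): λ is 3.3e+04× this size

The wavelength is between nuclear and atomic scales.

This wavelength is appropriate for probing atomic structure but too large for nuclear physics experiments.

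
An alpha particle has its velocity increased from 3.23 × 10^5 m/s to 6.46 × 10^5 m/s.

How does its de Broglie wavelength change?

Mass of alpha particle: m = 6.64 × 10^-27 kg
The wavelength decreases by a factor of 2.

Using λ = h/(mv):

Initial wavelength: λ₁ = h/(mv₁) = 3.09 × 10^-13 m
Final wavelength: λ₂ = h/(mv₂) = 1.54 × 10^-13 m

Since λ ∝ 1/v, when velocity increases by a factor of 2, the wavelength decreases by a factor of 2.

λ₂/λ₁ = v₁/v₂ = 1/2

The wavelength decreases by a factor of 2.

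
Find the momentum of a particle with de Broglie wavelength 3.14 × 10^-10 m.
2.11 × 10^-24 kg·m/s

From the de Broglie relation λ = h/p, we solve for p:

p = h/λ
p = (6.626 × 10^-34 J·s) / (3.14 × 10^-10 m)
p = 2.11 × 10^-24 kg·m/s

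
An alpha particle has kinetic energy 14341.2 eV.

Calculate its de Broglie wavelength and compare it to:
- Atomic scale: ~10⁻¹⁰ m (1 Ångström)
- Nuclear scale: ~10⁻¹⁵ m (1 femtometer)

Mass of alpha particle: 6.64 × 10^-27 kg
λ = 1.20 × 10^-13 m, which is between nuclear and atomic scales.

Using λ = h/√(2mKE):

KE = 14341.2 eV = 2.298 × 10^-15 J

λ = h/√(2mKE)
λ = (6.626 × 10^-34 J·s) / √(2 × 6.64 × 10^-27 kg × 2.298 × 10^-15 J)
λ = 1.20 × 10^-13 m

Comparison:
- Atomic scale (10⁻¹⁰ m): λ is 0.0012× this size
- Nuclear scale (10⁻¹⁵ m): λ is 1.2e+02× this size

The wavelength is between nuclear and atomic scales.

This wavelength is appropriate for probing atomic structure but too large for nuclear physics experiments.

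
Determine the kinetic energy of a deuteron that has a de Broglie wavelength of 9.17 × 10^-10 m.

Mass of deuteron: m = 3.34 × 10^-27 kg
7.82 × 10^-23 J (or 4.88 × 10^-4 eV)

From λ = h/√(2mKE), we solve for KE:

λ² = h²/(2mKE)
KE = h²/(2mλ²)
KE = (6.626 × 10^-34 J·s)² / (2 × 3.34 × 10^-27 kg × (9.17 × 10^-10 m)²)
KE = 7.82 × 10^-23 J
KE = 4.88 × 10^-4 eV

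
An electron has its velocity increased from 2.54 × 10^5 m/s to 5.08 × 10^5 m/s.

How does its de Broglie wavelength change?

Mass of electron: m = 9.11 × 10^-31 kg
The wavelength decreases by a factor of 2.

Using λ = h/(mv):

Initial wavelength: λ₁ = h/(mv₁) = 2.86 × 10^-9 m
Final wavelength: λ₂ = h/(mv₂) = 1.43 × 10^-9 m

Since λ ∝ 1/v, when velocity increases by a factor of 2, the wavelength decreases by a factor of 2.

λ₂/λ₁ = v₁/v₂ = 1/2

The wavelength decreases by a factor of 2.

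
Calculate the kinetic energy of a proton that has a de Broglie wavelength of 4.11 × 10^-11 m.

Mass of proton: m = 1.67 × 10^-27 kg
7.78 × 10^-20 J (or 0.486 eV)

From λ = h/√(2mKE), we solve for KE:

λ² = h²/(2mKE)
KE = h²/(2mλ²)
KE = (6.626 × 10^-34 J·s)² / (2 × 1.67 × 10^-27 kg × (4.11 × 10^-11 m)²)
KE = 7.78 × 10^-20 J
KE = 0.486 eV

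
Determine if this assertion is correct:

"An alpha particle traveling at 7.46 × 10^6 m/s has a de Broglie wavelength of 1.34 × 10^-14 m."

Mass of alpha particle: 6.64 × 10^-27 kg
True

The claim is correct.

Using λ = h/(mv):
λ = (6.626 × 10^-34 J·s) / (6.64 × 10^-27 kg × 7.46 × 10^6 m/s)
λ = 1.34 × 10^-14 m

This matches the claimed value.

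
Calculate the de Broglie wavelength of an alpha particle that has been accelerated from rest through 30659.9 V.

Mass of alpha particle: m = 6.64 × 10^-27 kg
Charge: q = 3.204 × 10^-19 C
5.80 × 10^-14 m

When a particle is accelerated through voltage V, it gains kinetic energy KE = qV.

The de Broglie wavelength is then λ = h/√(2mqV):

λ = h/√(2mqV)
λ = (6.626 × 10^-34 J·s) / √(2 × 6.64 × 10^-27 kg × 3.204 × 10^-19 C × 30659.9 V)
λ = 5.80 × 10^-14 m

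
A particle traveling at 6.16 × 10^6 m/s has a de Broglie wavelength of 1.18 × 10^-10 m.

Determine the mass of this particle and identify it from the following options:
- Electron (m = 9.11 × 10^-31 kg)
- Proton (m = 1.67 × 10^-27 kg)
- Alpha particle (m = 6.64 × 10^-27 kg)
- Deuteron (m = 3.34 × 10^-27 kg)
The particle is an electron.

From λ = h/(mv), solve for mass:

m = h/(λv)
m = (6.626 × 10^-34 J·s) / (1.18 × 10^-10 m × 6.16 × 10^6 m/s)
m = 9.12 × 10^-31 kg

Comparing with the listed masses, this is closest to an electron.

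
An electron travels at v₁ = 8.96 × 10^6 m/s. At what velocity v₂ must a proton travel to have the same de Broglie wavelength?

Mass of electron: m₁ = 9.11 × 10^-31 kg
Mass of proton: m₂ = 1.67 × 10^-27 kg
v₂ = 4.89 × 10^3 m/s

For equal de Broglie wavelengths: λ₁ = λ₂

h/(m₁v₁) = h/(m₂v₂)
m₁v₁ = m₂v₂
v₂ = v₁ · (m₁/m₂)

v₂ = 8.96 × 10^6 m/s × (9.11 × 10^-31 kg / 1.67 × 10^-27 kg)
v₂ = 4.89 × 10^3 m/s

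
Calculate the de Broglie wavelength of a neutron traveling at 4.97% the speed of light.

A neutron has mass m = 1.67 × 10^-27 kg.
2.66 × 10^-14 m

Using the de Broglie relation λ = h/(mv):

v = 4.97% × c = 1.490 × 10^7 m/s

λ = h/(mv)
λ = (6.626 × 10^-34 J·s) / (1.67 × 10^-27 kg × 1.490 × 10^7 m/s)
λ = 2.66 × 10^-14 m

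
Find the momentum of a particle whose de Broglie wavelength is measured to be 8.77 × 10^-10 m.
7.56 × 10^-25 kg·m/s

From the de Broglie relation λ = h/p, we solve for p:

p = h/λ
p = (6.626 × 10^-34 J·s) / (8.77 × 10^-10 m)
p = 7.56 × 10^-25 kg·m/s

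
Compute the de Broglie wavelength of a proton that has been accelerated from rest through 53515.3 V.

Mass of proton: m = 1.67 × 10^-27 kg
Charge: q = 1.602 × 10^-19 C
1.24 × 10^-13 m

When a particle is accelerated through voltage V, it gains kinetic energy KE = qV.

The de Broglie wavelength is then λ = h/√(2mqV):

λ = h/√(2mqV)
λ = (6.626 × 10^-34 J·s) / √(2 × 1.67 × 10^-27 kg × 1.602 × 10^-19 C × 53515.3 V)
λ = 1.24 × 10^-13 m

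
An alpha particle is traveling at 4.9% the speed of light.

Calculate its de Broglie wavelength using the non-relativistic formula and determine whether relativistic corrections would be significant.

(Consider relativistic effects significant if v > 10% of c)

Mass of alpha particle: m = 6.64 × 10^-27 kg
No, relativistic corrections are not needed.

Using the non-relativistic de Broglie formula λ = h/(mv):

v = 4.9% × c = 1.469 × 10^7 m/s

λ = h/(mv)
λ = (6.626 × 10^-34 J·s) / (6.64 × 10^-27 kg × 1.469 × 10^7 m/s)
λ = 6.79 × 10^-15 m

Since v = 4.9% of c < 10% of c, relativistic corrections are NOT significant and this non-relativistic result is a good approximation.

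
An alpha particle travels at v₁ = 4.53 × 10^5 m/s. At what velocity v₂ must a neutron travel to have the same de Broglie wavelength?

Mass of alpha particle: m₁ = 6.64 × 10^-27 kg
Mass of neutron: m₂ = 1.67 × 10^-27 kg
v₂ = 1.80 × 10^6 m/s

For equal de Broglie wavelengths: λ₁ = λ₂

h/(m₁v₁) = h/(m₂v₂)
m₁v₁ = m₂v₂
v₂ = v₁ · (m₁/m₂)

v₂ = 4.53 × 10^5 m/s × (6.64 × 10^-27 kg / 1.67 × 10^-27 kg)
v₂ = 1.80 × 10^6 m/s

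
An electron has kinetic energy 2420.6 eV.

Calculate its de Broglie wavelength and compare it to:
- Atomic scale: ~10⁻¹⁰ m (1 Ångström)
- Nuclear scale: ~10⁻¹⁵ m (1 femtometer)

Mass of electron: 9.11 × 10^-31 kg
λ = 2.49 × 10^-11 m, which is between nuclear and atomic scales.

Using λ = h/√(2mKE):

KE = 2420.6 eV = 3.878 × 10^-16 J

λ = h/√(2mKE)
λ = (6.626 × 10^-34 J·s) / √(2 × 9.11 × 10^-31 kg × 3.878 × 10^-16 J)
λ = 2.49 × 10^-11 m

Comparison:
- Atomic scale (10⁻¹⁰ m): λ is 0.25× this size
- Nuclear scale (10⁻¹⁵ m): λ is 2.5e+04× this size

The wavelength is between nuclear and atomic scales.

This wavelength is appropriate for probing atomic structure but too large for nuclear physics experiments.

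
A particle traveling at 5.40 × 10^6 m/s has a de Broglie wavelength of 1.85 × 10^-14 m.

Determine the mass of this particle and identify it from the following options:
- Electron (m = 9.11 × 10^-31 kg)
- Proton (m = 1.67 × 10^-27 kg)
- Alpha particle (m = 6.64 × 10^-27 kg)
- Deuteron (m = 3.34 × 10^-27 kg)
The particle is an alpha particle.

From λ = h/(mv), solve for mass:

m = h/(λv)
m = (6.626 × 10^-34 J·s) / (1.85 × 10^-14 m × 5.40 × 10^6 m/s)
m = 6.63 × 10^-27 kg

Comparing with the listed masses, this is closest to an alpha particle.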